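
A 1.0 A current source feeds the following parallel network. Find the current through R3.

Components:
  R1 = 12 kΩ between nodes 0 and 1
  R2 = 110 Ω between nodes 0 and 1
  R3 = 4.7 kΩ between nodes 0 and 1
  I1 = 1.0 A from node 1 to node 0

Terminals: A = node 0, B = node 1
All resistors sit directly between nodes 0 and 1, so they are in parallel and share one voltage V; the full source current 1 A splits among them.
1/R_par = 1/12000 + 1/110 + 1/4700 = 0.009387 S  =>  R_par = 106.5 Ω
V = I × R_par = 1 × 106.5 = 106.5 V
I_R3 = V/R3 = 106.5/4700 = 0.02267 A

Final answer: 0.02267 A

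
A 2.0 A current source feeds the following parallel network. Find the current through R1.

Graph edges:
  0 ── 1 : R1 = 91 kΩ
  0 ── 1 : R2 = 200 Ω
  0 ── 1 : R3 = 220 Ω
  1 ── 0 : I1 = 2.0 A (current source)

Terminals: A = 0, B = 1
All resistors sit directly between nodes 0 and 1, so they are in parallel and share one voltage V; the full source current 2 A splits among them.
1/R_par = 1/91000 + 1/200 + 1/220 = 0.009556 S  =>  R_par = 104.6 Ω
V = I × R_par = 2 × 104.6 = 209.3 V
I_R1 = V/R1 = 209.3/91000 = 0.0023 A

Final answer: 0.0023 A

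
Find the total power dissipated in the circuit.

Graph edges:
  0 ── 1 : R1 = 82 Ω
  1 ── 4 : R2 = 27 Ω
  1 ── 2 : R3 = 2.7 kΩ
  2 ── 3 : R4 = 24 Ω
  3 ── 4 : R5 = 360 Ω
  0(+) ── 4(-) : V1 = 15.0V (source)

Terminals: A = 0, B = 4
Nodal analysis, taking node 4 as the 0 V reference.
Source V1 fixes V_0 = 15 V.
KCL at each unknown node (sum of currents leaving = 0; resistances in Ω):
  Node 1: (V_1 - 15)/82 + (V_1 - 0)/27 + (V_1 - V_2)/2700 = 0
  Node 2: (V_2 - V_1)/2700 + (V_2 - V_3)/24 = 0
  Node 3: (V_3 - V_2)/24 + (V_3 - 0)/360 = 0
Collecting terms (coefficients in siemens):
  0.0496·V_1 - 0.0003704·V_2 = 0.1829
  0.04204·V_2 - 0.0003704·V_1 - 0.04167·V_3 = 0
  0.04444·V_3 - 0.04167·V_2 = 0
Solving these 3 simultaneous equations (Gaussian elimination) gives:
  V_1 = 3.691 V, V_2 = 0.4596 V, V_3 = 0.4309 V
Power in each resistor, P = (ΔV)²/R:
  P_R1 = (15 - 3.691)²/82 = 1.56 W
  P_R2 = (3.691 - 0)²/27 = 0.5047 W
  P_R3 = (3.691 - 0.4596)²/2700 = 0.003868 W
  P_R4 = (0.4596 - 0.4309)²/24 = 0.00003438 W
  P_R5 = (0.4309 - 0)²/360 = 0.0005157 W
P_total = P_R1 + P_R2 + P_R3 + P_R4 + P_R5 = 2.069 W

Final answer: 2.069 W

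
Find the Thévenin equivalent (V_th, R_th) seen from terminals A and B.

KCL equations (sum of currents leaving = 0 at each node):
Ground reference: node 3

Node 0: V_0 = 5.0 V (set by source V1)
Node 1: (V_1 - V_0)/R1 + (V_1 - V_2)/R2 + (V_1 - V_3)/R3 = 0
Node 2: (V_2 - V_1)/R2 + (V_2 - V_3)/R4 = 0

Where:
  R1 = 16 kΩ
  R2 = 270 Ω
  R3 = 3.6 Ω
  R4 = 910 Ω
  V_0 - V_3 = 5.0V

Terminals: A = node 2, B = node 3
Step 1 — V_th is the open-circuit voltage V_A - V_B (nothing connected across the terminals).
Nodal analysis, taking node 3 as the 0 V reference.
Source V1 fixes V_0 = 5 V.
KCL at each unknown node (sum of currents leaving = 0; resistances in Ω):
  Node 1: (V_1 - 5)/16000 + (V_1 - V_2)/270 + (V_1 - 0)/3.6 = 0
  Node 2: (V_2 - V_1)/270 + (V_2 - 0)/910 = 0
Collecting terms (coefficients in siemens):
  0.2815·V_1 - 0.003704·V_2 = 0.0003125
  0.004803·V_2 - 0.003704·V_1 = 0
Determinant D = (0.2815)(0.004803) - (-0.003704)(-0.003704) = 0.001338
V_1 = [(0.0003125)(0.004803) - (-0.003704)(0)]/D = 0.001121 V
V_2 = [(0.2815)(0) - (0.0003125)(-0.003704)]/D = 0.0008648 V
V_th = V_2 - V_3 = 0.0008648 - 0 = 0.0008648 V
Step 2 — R_th: zero the source — replace V1 by a short circuit (node 3 merges into node 0) — and find the resistance seen between A (node 2) and B (node 0).
Reduce the network between node 2 (A) and node 0 (B) by series/parallel combination:
  Rp1 = R1 ‖ R3 (parallel, both between nodes 0 and 1) = 1/(1/16000 + 1/3.6) = 3.599 Ω
  Rs1 = R2 + Rp1 (series, joined only at node 1) = 270 + 3.599 = 273.6 Ω
  Rp2 = R4 ‖ Rs1 (parallel, both between nodes 0 and 2) = 1/(1/910 + 1/273.6) = 210.4 Ω
R_th = 210.4 Ω

Final answer: V_th = 0.0008648 V, R_th = 210.4 Ω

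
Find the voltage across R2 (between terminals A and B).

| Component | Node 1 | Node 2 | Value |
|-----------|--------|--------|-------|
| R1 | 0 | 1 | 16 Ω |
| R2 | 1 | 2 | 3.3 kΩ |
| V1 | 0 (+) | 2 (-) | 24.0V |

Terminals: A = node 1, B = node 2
R1 and R2 are in series across V1 (node 0 → node 1 → node 2), and the output A–B is taken across R2, so this is a voltage divider.
Series current: I = V1/(R1 + R2) = 24/(16 + 3300) = 24/3316 = 0.007238 A
V_R2 = I × R2 = V1 × R2/(R1 + R2) = 24 × 3300/3316 = 23.88 V

Final answer: 23.88 V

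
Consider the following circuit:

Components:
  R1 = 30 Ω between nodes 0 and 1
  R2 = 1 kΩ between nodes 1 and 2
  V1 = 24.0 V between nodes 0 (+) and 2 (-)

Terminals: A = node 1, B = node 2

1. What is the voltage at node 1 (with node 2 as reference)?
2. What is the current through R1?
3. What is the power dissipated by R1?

Nodal analysis, taking node 2 as the 0 V reference.
Source V1 fixes V_0 = 24 V.
KCL at each unknown node (sum of currents leaving = 0; resistances in Ω):
  Node 1: (V_1 - 24)/30 + (V_1 - 0)/1000 = 0
Collecting terms: 0.03433 × V_1 = 0.8  =>  V_1 = 23.3 V
Part 1:
  Read off the nodal solution: V_1 = 23.3 V
Part 2:
  I_R1 = (V_0 - V_1)/R1 = (24 - 23.3)/30 = 0.0233 A
  Magnitude: I_R1 = 0.0233 A
Part 3:
  I_R1 = (V_0 - V_1)/R1 = (24 - 23.3)/30 = 0.0233 A
  P_R1 = I_R1² × R1 = (0.0233)² × 30 = 0.01629 W

Final answers:
1. V_1 = 23.3 V
2. I_R1 = 0.0233 A
3. P_R1 = 0.01629 W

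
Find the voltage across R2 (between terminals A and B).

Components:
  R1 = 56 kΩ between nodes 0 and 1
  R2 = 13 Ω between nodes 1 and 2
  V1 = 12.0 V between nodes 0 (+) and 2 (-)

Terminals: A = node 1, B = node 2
R1 and R2 are in series across V1 (node 0 → node 1 → node 2), and the output A–B is taken across R2, so this is a voltage divider.
Series current: I = V1/(R1 + R2) = 12/(56000 + 13) = 12/56010 = 0.0002142 A
V_R2 = I × R2 = V1 × R2/(R1 + R2) = 12 × 13/56010 = 0.002785 V

Final answer: 0.002785 V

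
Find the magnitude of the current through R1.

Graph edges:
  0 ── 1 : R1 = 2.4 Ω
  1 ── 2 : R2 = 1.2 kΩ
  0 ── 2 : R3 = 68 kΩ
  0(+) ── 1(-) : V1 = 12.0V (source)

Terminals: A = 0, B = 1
Nodal analysis, taking node 1 as the 0 V reference.
Source V1 fixes V_0 = 12 V.
KCL at each unknown node (sum of currents leaving = 0; resistances in Ω):
  Node 2: (V_2 - 0)/1200 + (V_2 - 12)/68000 = 0
Collecting terms: 0.000848 × V_2 = 0.0001765  =>  V_2 = 0.2081 V
I_R1 = (V_0 - V_1)/R1 = (12 - 0)/2.4 = 5 A
|I_R1| = 5 A

Final answer: |I_R1| = 5 A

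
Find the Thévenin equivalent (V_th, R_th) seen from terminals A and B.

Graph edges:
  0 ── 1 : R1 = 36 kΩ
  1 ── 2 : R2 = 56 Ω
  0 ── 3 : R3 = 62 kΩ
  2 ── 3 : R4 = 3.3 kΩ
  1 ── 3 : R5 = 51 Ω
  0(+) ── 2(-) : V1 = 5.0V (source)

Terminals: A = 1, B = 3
Step 1 — V_th is the open-circuit voltage V_A - V_B (nothing connected across the terminals).
Nodal analysis, taking node 2 as the 0 V reference.
Source V1 fixes V_0 = 5 V.
KCL at each unknown node (sum of currents leaving = 0; resistances in Ω):
  Node 1: (V_1 - 5)/36000 + (V_1 - 0)/56 + (V_1 - V_3)/51 = 0
  Node 3: (V_3 - 5)/62000 + (V_3 - 0)/3300 + (V_3 - V_1)/51 = 0
Collecting terms (coefficients in siemens):
  0.03749·V_1 - 0.01961·V_3 = 0.0001389
  0.01993·V_3 - 0.01961·V_1 = 0.00008065
Determinant D = (0.03749)(0.01993) - (-0.01961)(-0.01961) = 0.0003627
V_1 = [(0.0001389)(0.01993) - (-0.01961)(0.00008065)]/D = 0.01199 V
V_3 = [(0.03749)(0.00008065) - (0.0001389)(-0.01961)]/D = 0.01585 V
V_th = V_1 - V_3 = 0.01199 - 0.01585 = -0.003855 V
Step 2 — R_th: zero the source — replace V1 by a short circuit (node 2 merges into node 0) — and find the resistance seen between A (node 1) and B (node 3).
Reduce the network between node 1 (A) and node 3 (B) by series/parallel combination:
  Rp1 = R1 ‖ R2 (parallel, both between nodes 0 and 1) = 1/(1/36000 + 1/56) = 55.91 Ω
  Rp2 = R3 ‖ R4 (parallel, both between nodes 0 and 3) = 1/(1/62000 + 1/3300) = 3133 Ω
  Rs1 = Rp1 + Rp2 (series, joined only at node 0) = 55.91 + 3133 = 3189 Ω
  Rp3 = R5 ‖ Rs1 (parallel, both between nodes 1 and 3) = 1/(1/51 + 1/3189) = 50.2 Ω
R_th = 50.2 Ω

Final answer: V_th = -0.003855 V, R_th = 50.2 Ω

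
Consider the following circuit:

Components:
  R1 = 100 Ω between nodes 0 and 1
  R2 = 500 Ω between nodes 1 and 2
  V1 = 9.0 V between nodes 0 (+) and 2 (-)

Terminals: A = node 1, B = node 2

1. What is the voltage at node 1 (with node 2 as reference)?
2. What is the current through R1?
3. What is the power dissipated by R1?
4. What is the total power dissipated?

Nodal analysis, taking node 2 as the 0 V reference.
Source V1 fixes V_0 = 9 V.
KCL at each unknown node (sum of currents leaving = 0; resistances in Ω):
  Node 1: (V_1 - 9)/100 + (V_1 - 0)/500 = 0
Collecting terms: 0.012 × V_1 = 0.09  =>  V_1 = 7.5 V
Part 1:
  Read off the nodal solution: V_1 = 7.5 V
Part 2:
  I_R1 = (V_0 - V_1)/R1 = (9 - 7.5)/100 = 0.015 A
  Magnitude: I_R1 = 0.015 A
Part 3:
  I_R1 = (V_0 - V_1)/R1 = (9 - 7.5)/100 = 0.015 A
  P_R1 = I_R1² × R1 = (0.015)² × 100 = 0.0225 W
Part 4:
  Power in each resistor, P = (ΔV)²/R:
    P_R1 = (9 - 7.5)²/100 = 0.0225 W
    P_R2 = (7.5 - 0)²/500 = 0.1125 W
  P_total = P_R1 + P_R2 = 0.135 W

Final answers:
1. V_1 = 7.5 V
2. I_R1 = 0.015 A
3. P_R1 = 0.0225 W
4. P_total = 0.135 W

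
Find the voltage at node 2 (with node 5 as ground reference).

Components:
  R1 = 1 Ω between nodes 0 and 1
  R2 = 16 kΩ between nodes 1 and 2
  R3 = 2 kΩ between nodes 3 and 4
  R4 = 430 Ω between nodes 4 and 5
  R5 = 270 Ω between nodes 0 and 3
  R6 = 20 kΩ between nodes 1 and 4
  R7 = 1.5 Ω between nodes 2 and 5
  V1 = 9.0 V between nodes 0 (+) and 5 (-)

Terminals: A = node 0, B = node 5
Nodal analysis, taking node 5 as the 0 V reference.
Source V1 fixes V_0 = 9 V.
KCL at each unknown node (sum of currents leaving = 0; resistances in Ω):
  Node 1: (V_1 - 9)/1 + (V_1 - V_2)/16000 + (V_1 - V_4)/20000 = 0
  Node 2: (V_2 - V_1)/16000 + (V_2 - 0)/1.5 = 0
  Node 3: (V_3 - V_4)/2000 + (V_3 - 9)/270 = 0
  Node 4: (V_4 - V_3)/2000 + (V_4 - 0)/430 + (V_4 - V_1)/20000 = 0
Collecting terms (coefficients in siemens):
  1·V_1 - 0.0000625·V_2 - 0.00005·V_4 = 9
  0.6667·V_2 - 0.0000625·V_1 = 0
  0.004204·V_3 - 0.0005·V_4 = 0.03333
  0.002876·V_4 - 0.00005·V_1 - 0.0005·V_3 = 0
Solving these 4 simultaneous equations (Gaussian elimination) gives:
  V_1 = 8.999 V, V_2 = 0.0008436 V, V_3 = 8.116 V, V_4 = 1.568 V
The requested potential is V_2 = 0.0008436 V.

Final answer: V_2 = 0.0008436 V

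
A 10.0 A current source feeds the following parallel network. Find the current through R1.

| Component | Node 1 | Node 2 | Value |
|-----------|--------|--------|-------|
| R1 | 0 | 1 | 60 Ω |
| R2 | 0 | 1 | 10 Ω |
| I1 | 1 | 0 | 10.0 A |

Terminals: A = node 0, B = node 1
All resistors sit directly between nodes 0 and 1, so they are in parallel and share one voltage V; the full source current 10 A splits among them.
1/R_par = 1/60 + 1/10 = 0.1167 S  =>  R_par = 8.571 Ω
V = I × R_par = 10 × 8.571 = 85.71 V
I_R1 = V/R1 = 85.71/60 = 1.429 A

Final answer: 1.429 A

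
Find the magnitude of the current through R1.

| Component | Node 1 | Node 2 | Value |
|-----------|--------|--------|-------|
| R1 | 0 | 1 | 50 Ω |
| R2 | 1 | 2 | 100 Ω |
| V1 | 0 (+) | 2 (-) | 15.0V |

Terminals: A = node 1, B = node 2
Nodal analysis, taking node 2 as the 0 V reference.
Source V1 fixes V_0 = 15 V.
KCL at each unknown node (sum of currents leaving = 0; resistances in Ω):
  Node 1: (V_1 - 15)/50 + (V_1 - 0)/100 = 0
Collecting terms: 0.03 × V_1 = 0.3  =>  V_1 = 10 V
I_R1 = (V_0 - V_1)/R1 = (15 - 10)/50 = 0.1 A
|I_R1| = 0.1 A

Final answer: |I_R1| = 0.1 A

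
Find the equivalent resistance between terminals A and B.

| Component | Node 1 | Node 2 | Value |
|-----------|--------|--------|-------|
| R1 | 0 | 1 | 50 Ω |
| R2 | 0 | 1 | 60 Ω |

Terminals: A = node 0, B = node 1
Reduce the network between node 0 (A) and node 1 (B) by series/parallel combination:
  Rp1 = R1 ‖ R2 (parallel, both between nodes 0 and 1) = 1/(1/50 + 1/60) = 27.27 Ω
R_eq = 27.27 Ω

Final answer: 27.27 Ω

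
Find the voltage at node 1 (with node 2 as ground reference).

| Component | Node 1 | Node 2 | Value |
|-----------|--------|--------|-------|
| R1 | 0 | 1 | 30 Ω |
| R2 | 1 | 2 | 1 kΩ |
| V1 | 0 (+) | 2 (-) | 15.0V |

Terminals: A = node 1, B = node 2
Nodal analysis, taking node 2 as the 0 V reference.
Source V1 fixes V_0 = 15 V.
KCL at each unknown node (sum of currents leaving = 0; resistances in Ω):
  Node 1: (V_1 - 15)/30 + (V_1 - 0)/1000 = 0
Collecting terms: 0.03433 × V_1 = 0.5  =>  V_1 = 14.56 V
The requested potential is V_1 = 14.56 V.

Final answer: V_1 = 14.56 V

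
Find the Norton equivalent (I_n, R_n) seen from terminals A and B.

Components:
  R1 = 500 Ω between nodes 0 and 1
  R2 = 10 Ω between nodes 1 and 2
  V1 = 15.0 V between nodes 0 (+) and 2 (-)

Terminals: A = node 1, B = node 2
Find the Thévenin equivalent first; then I_n = V_th/R_th and R_n = R_th.
Step 1 — V_th is the open-circuit voltage V_A - V_B (nothing connected across the terminals).
Nodal analysis, taking node 2 as the 0 V reference.
Source V1 fixes V_0 = 15 V.
KCL at each unknown node (sum of currents leaving = 0; resistances in Ω):
  Node 1: (V_1 - 15)/500 + (V_1 - 0)/10 = 0
Collecting terms: 0.102 × V_1 = 0.03  =>  V_1 = 0.2941 V
V_th = V_1 - V_2 = 0.2941 - 0 = 0.2941 V
Step 2 — R_th: zero the source — replace V1 by a short circuit (node 2 merges into node 0) — and find the resistance seen between A (node 1) and B (node 0).
Reduce the network between node 1 (A) and node 0 (B) by series/parallel combination:
  Rp1 = R1 ‖ R2 (parallel, both between nodes 0 and 1) = 1/(1/500 + 1/10) = 9.804 Ω
R_th = 9.804 Ω
I_n = V_th/R_th = 0.2941/9.804 = 0.03 A, and R_n = R_th = 9.804 Ω

Final answer: I_n = 0.03 A, R_n = 9.804 Ω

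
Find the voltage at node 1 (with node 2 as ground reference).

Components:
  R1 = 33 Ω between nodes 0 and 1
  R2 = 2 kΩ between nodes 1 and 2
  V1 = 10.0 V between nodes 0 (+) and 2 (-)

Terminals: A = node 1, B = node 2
Nodal analysis, taking node 2 as the 0 V reference.
Source V1 fixes V_0 = 10 V.
KCL at each unknown node (sum of currents leaving = 0; resistances in Ω):
  Node 1: (V_1 - 10)/33 + (V_1 - 0)/2000 = 0
Collecting terms: 0.0308 × V_1 = 0.303  =>  V_1 = 9.838 V
The requested potential is V_1 = 9.838 V.

Final answer: V_1 = 9.838 V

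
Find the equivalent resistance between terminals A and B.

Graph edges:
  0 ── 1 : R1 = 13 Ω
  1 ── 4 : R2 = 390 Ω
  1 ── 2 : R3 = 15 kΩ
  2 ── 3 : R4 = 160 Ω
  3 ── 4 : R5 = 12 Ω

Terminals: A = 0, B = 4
Reduce the network between node 0 (A) and node 4 (B) by series/parallel combination:
  Rs1 = R3 + R4 (series, joined only at node 2) = 15000 + 160 = 15160 Ω
  Rs2 = R5 + Rs1 (series, joined only at node 3) = 12 + 15160 = 15170 Ω
  Rp1 = R2 ‖ Rs2 (parallel, both between nodes 1 and 4) = 1/(1/390 + 1/15170) = 380.2 Ω
  Rs3 = R1 + Rp1 (series, joined only at node 1) = 13 + 380.2 = 393.2 Ω
R_eq = 393.2 Ω

Final answer: 393.2 Ω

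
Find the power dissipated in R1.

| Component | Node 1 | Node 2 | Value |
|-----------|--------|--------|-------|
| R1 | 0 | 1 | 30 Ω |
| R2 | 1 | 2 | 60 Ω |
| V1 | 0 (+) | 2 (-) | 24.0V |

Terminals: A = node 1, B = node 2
Nodal analysis, taking node 2 as the 0 V reference.
Source V1 fixes V_0 = 24 V.
KCL at each unknown node (sum of currents leaving = 0; resistances in Ω):
  Node 1: (V_1 - 24)/30 + (V_1 - 0)/60 = 0
Collecting terms: 0.05 × V_1 = 0.8  =>  V_1 = 16 V
I_R1 = (V_0 - V_1)/R1 = (24 - 16)/30 = 0.2667 A
P_R1 = I_R1² × R1 = (0.2667)² × 30 = 2.133 W

Final answer: 2.133 W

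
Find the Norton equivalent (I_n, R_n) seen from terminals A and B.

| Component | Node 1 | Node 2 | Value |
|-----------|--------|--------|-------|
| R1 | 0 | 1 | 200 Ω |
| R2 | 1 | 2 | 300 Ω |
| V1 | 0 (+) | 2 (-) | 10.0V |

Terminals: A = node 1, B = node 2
Find the Thévenin equivalent first; then I_n = V_th/R_th and R_n = R_th.
Step 1 — V_th is the open-circuit voltage V_A - V_B (nothing connected across the terminals).
Nodal analysis, taking node 2 as the 0 V reference.
Source V1 fixes V_0 = 10 V.
KCL at each unknown node (sum of currents leaving = 0; resistances in Ω):
  Node 1: (V_1 - 10)/200 + (V_1 - 0)/300 = 0
Collecting terms: 0.008333 × V_1 = 0.05  =>  V_1 = 6 V
V_th = V_1 - V_2 = 6 - 0 = 6 V
Step 2 — R_th: zero the source — replace V1 by a short circuit (node 2 merges into node 0) — and find the resistance seen between A (node 1) and B (node 0).
Reduce the network between node 1 (A) and node 0 (B) by series/parallel combination:
  Rp1 = R1 ‖ R2 (parallel, both between nodes 0 and 1) = 1/(1/200 + 1/300) = 120 Ω
R_th = 120 Ω
I_n = V_th/R_th = 6/120 = 0.05 A, and R_n = R_th = 120 Ω

Final answer: I_n = 0.05 A, R_n = 120 Ω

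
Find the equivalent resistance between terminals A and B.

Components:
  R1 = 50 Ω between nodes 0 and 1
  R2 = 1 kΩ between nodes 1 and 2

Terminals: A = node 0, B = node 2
Reduce the network between node 0 (A) and node 2 (B) by series/parallel combination:
  Rs1 = R1 + R2 (series, joined only at node 1) = 50 + 1000 = 1050 Ω
R_eq = 1.05 kΩ

Final answer: 1.05 kΩ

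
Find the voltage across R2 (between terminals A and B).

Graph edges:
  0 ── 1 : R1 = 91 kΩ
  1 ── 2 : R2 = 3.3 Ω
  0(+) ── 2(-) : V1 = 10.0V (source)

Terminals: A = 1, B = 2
R1 and R2 are in series across V1 (node 0 → node 1 → node 2), and the output A–B is taken across R2, so this is a voltage divider.
Series current: I = V1/(R1 + R2) = 10/(91000 + 3.3) = 10/91000 = 0.0001099 A
V_R2 = I × R2 = V1 × R2/(R1 + R2) = 10 × 3.3/91000 = 0.0003626 V

Final answer: 0.0003626 V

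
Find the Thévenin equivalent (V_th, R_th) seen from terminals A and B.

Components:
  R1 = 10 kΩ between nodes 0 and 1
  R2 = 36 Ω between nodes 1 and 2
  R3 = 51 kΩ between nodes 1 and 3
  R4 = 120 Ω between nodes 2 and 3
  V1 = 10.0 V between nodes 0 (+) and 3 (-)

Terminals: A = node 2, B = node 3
Step 1 — V_th is the open-circuit voltage V_A - V_B (nothing connected across the terminals).
Nodal analysis, taking node 3 as the 0 V reference.
Source V1 fixes V_0 = 10 V.
KCL at each unknown node (sum of currents leaving = 0; resistances in Ω):
  Node 1: (V_1 - 10)/10000 + (V_1 - V_2)/36 + (V_1 - 0)/51000 = 0
  Node 2: (V_2 - V_1)/36 + (V_2 - 0)/120 = 0
Collecting terms (coefficients in siemens):
  0.0279·V_1 - 0.02778·V_2 = 0.001
  0.03611·V_2 - 0.02778·V_1 = 0
Determinant D = (0.0279)(0.03611) - (-0.02778)(-0.02778) = 0.0002358
V_1 = [(0.001)(0.03611) - (-0.02778)(0)]/D = 0.1531 V
V_2 = [(0.0279)(0) - (0.001)(-0.02778)]/D = 0.1178 V
V_th = V_2 - V_3 = 0.1178 - 0 = 0.1178 V
Step 2 — R_th: zero the source — replace V1 by a short circuit (node 3 merges into node 0) — and find the resistance seen between A (node 2) and B (node 0).
Reduce the network between node 2 (A) and node 0 (B) by series/parallel combination:
  Rp1 = R1 ‖ R3 (parallel, both between nodes 0 and 1) = 1/(1/10000 + 1/51000) = 8361 Ω
  Rs1 = R2 + Rp1 (series, joined only at node 1) = 36 + 8361 = 8397 Ω
  Rp2 = R4 ‖ Rs1 (parallel, both between nodes 0 and 2) = 1/(1/120 + 1/8397) = 118.3 Ω
R_th = 118.3 Ω

Final answer: V_th = 0.1178 V, R_th = 118.3 Ω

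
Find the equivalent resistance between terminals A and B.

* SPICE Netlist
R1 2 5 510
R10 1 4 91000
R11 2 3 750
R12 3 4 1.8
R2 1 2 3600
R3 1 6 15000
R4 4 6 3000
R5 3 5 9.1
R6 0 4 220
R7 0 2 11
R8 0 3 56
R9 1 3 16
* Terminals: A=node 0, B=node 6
The network is not a plain series/parallel combination. Inject a 1 A test current into terminal A (node 0) and return it from terminal B (node 6); then R_eq = V_A / (1 A).
Nodal analysis, taking node 6 as the 0 V reference.
Current source I_test pushes 1 A into node 0 and draws it out of node 6.
KCL at each unknown node (sum of currents leaving = 0; resistances in Ω):
  Node 0: (V_0 - V_4)/220 + (V_0 - V_2)/11 + (V_0 - V_3)/56 - 1 = 0
  Node 1: (V_1 - V_2)/3600 + (V_1 - 0)/15000 + (V_1 - V_3)/16 + (V_1 - V_4)/91000 = 0
  Node 2: (V_2 - V_0)/11 + (V_2 - V_1)/3600 + (V_2 - V_5)/510 + (V_2 - V_3)/750 = 0
  Node 3: (V_3 - V_0)/56 + (V_3 - V_1)/16 + (V_3 - V_2)/750 + (V_3 - V_5)/9.1 + (V_3 - V_4)/1.8 = 0
  Node 4: (V_4 - V_0)/220 + (V_4 - V_1)/91000 + (V_4 - V_3)/1.8 + (V_4 - 0)/3000 = 0
  Node 5: (V_5 - V_2)/510 + (V_5 - V_3)/9.1 = 0
Collecting terms (coefficients in siemens):
  0.1133·V_0 - 0.09091·V_2 - 0.01786·V_3 - 0.004545·V_4 = 1
  0.06286·V_1 - 0.0002778·V_2 - 0.0625·V_3 - 0.00001099·V_4 = 0
  0.09448·V_2 - 0.09091·V_0 - 0.0002778·V_1 - 0.001333·V_3 - 0.001961·V_5 = 0
  0.7471·V_3 - 0.01786·V_0 - 0.0625·V_1 - 0.001333·V_2 - 0.5556·V_4 - 0.1099·V_5 = 0
  0.5604·V_4 - 0.004545·V_0 - 0.00001099·V_1 - 0.5556·V_3 = 0
  0.1119·V_5 - 0.001961·V_2 - 0.1099·V_3 = 0
Solving these 6 simultaneous equations (Gaussian elimination) gives:
  V_0 = 2540 V, V_1 = 2499 V, V_2 = 2538 V, V_3 = 2501 V
  V_4 = 2500 V, V_5 = 2502 V
R_eq = V_0 / 1 A = 2540 Ω = 2.54 kΩ

Final answer: 2.54 kΩ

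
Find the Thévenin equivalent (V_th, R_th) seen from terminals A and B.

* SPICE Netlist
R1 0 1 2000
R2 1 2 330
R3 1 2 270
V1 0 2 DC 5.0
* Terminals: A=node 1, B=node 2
Step 1 — V_th is the open-circuit voltage V_A - V_B (nothing connected across the terminals).
Nodal analysis, taking node 2 as the 0 V reference.
Source V1 fixes V_0 = 5 V.
KCL at each unknown node (sum of currents leaving = 0; resistances in Ω):
  Node 1: (V_1 - 5)/2000 + (V_1 - 0)/330 + (V_1 - 0)/270 = 0
Collecting terms: 0.007234 × V_1 = 0.0025  =>  V_1 = 0.3456 V
V_th = V_1 - V_2 = 0.3456 - 0 = 0.3456 V
Step 2 — R_th: zero the source — replace V1 by a short circuit (node 2 merges into node 0) — and find the resistance seen between A (node 1) and B (node 0).
Reduce the network between node 1 (A) and node 0 (B) by series/parallel combination:
  Rp1 = R1 ‖ R2 ‖ R3 (parallel, all between nodes 0 and 1) = 1/(1/2000 + 1/330 + 1/270) = 138.2 Ω
R_th = 138.2 Ω

Final answer: V_th = 0.3456 V, R_th = 138.2 Ω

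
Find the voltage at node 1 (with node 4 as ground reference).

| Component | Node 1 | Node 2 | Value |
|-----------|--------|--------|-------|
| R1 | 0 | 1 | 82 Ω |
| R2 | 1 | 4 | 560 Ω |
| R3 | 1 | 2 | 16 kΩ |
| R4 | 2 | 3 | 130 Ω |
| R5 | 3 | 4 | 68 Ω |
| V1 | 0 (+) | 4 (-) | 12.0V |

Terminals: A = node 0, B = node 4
Nodal analysis, taking node 4 as the 0 V reference.
Source V1 fixes V_0 = 12 V.
KCL at each unknown node (sum of currents leaving = 0; resistances in Ω):
  Node 1: (V_1 - 12)/82 + (V_1 - 0)/560 + (V_1 - V_2)/16000 = 0
  Node 2: (V_2 - V_1)/16000 + (V_2 - V_3)/130 = 0
  Node 3: (V_3 - V_2)/130 + (V_3 - 0)/68 = 0
Collecting terms (coefficients in siemens):
  0.01404·V_1 - 0.0000625·V_2 = 0.1463
  0.007755·V_2 - 0.0000625·V_1 - 0.007692·V_3 = 0
  0.0224·V_3 - 0.007692·V_2 = 0
Solving these 3 simultaneous equations (Gaussian elimination) gives:
  V_1 = 10.42 V, V_2 = 0.1274 V, V_3 = 0.04375 V
The requested potential is V_1 = 10.42 V.

Final answer: V_1 = 10.42 V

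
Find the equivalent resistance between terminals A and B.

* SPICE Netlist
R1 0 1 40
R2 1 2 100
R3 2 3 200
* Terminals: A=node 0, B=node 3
Reduce the network between node 0 (A) and node 3 (B) by series/parallel combination:
  Rs1 = R1 + R2 (series, joined only at node 1) = 40 + 100 = 140 Ω
  Rs2 = R3 + Rs1 (series, joined only at node 2) = 200 + 140 = 340 Ω
R_eq = 340 Ω

Final answer: 340 Ω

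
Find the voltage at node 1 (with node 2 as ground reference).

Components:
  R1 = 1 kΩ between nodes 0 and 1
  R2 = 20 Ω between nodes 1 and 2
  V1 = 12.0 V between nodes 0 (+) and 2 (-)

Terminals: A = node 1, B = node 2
Nodal analysis, taking node 2 as the 0 V reference.
Source V1 fixes V_0 = 12 V.
KCL at each unknown node (sum of currents leaving = 0; resistances in Ω):
  Node 1: (V_1 - 12)/1000 + (V_1 - 0)/20 = 0
Collecting terms: 0.051 × V_1 = 0.012  =>  V_1 = 0.2353 V
The requested potential is V_1 = 0.2353 V.

Final answer: V_1 = 0.2353 V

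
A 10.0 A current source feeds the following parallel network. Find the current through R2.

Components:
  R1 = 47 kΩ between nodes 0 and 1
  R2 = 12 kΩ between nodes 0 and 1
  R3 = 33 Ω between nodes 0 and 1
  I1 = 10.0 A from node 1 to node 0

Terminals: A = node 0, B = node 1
All resistors sit directly between nodes 0 and 1, so they are in parallel and share one voltage V; the full source current 10 A splits among them.
1/R_par = 1/47000 + 1/12000 + 1/33 = 0.03041 S  =>  R_par = 32.89 Ω
V = I × R_par = 10 × 32.89 = 328.9 V
I_R2 = V/R2 = 328.9/12000 = 0.02741 A

Final answer: 0.02741 A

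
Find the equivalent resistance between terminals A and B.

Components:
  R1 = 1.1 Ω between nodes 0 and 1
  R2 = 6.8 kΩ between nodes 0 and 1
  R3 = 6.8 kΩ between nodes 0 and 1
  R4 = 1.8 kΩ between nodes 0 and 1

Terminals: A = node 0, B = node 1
Reduce the network between node 0 (A) and node 1 (B) by series/parallel combination:
  Rp1 = R1 ‖ R2 ‖ R3 ‖ R4 (parallel, all between nodes 0 and 1) = 1/(1/1.1 + 1/6800 + 1/6800 + 1/1800) = 1.099 Ω
R_eq = 1.099 Ω

Final answer: 1.099 Ω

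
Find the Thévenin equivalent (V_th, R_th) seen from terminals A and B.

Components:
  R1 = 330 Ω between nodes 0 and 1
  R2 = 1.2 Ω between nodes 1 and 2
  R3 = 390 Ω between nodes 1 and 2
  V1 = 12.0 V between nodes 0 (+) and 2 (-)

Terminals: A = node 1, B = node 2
Step 1 — V_th is the open-circuit voltage V_A - V_B (nothing connected across the terminals).
Nodal analysis, taking node 2 as the 0 V reference.
Source V1 fixes V_0 = 12 V.
KCL at each unknown node (sum of currents leaving = 0; resistances in Ω):
  Node 1: (V_1 - 12)/330 + (V_1 - 0)/1.2 + (V_1 - 0)/390 = 0
Collecting terms: 0.8389 × V_1 = 0.03636  =>  V_1 = 0.04335 V
V_th = V_1 - V_2 = 0.04335 - 0 = 0.04335 V
Step 2 — R_th: zero the source — replace V1 by a short circuit (node 2 merges into node 0) — and find the resistance seen between A (node 1) and B (node 0).
Reduce the network between node 1 (A) and node 0 (B) by series/parallel combination:
  Rp1 = R1 ‖ R2 ‖ R3 (parallel, all between nodes 0 and 1) = 1/(1/330 + 1/1.2 + 1/390) = 1.192 Ω
R_th = 1.192 Ω

Final answer: V_th = 0.04335 V, R_th = 1.192 Ω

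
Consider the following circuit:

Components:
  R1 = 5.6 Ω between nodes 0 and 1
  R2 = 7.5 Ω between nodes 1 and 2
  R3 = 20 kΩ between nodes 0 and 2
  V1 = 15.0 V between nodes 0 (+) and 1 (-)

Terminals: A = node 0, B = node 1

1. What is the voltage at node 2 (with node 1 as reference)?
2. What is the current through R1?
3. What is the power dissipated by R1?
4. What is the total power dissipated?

Nodal analysis, taking node 1 as the 0 V reference.
Source V1 fixes V_0 = 15 V.
KCL at each unknown node (sum of currents leaving = 0; resistances in Ω):
  Node 2: (V_2 - 0)/7.5 + (V_2 - 15)/20000 = 0
Collecting terms: 0.1334 × V_2 = 0.00075  =>  V_2 = 0.005623 V
Part 1:
  Read off the nodal solution: V_2 = 0.005623 V
Part 2:
  I_R1 = (V_0 - V_1)/R1 = (15 - 0)/5.6 = 2.679 A
  Magnitude: I_R1 = 2.679 A
Part 3:
  I_R1 = (V_0 - V_1)/R1 = (15 - 0)/5.6 = 2.679 A
  P_R1 = I_R1² × R1 = (2.679)² × 5.6 = 40.18 W
Part 4:
  Power in each resistor, P = (ΔV)²/R:
    P_R1 = (15 - 0)²/5.6 = 40.18 W
    P_R2 = (0 - 0.005623)²/7.5 = 0.000004216 W
    P_R3 = (15 - 0.005623)²/20000 = 0.01124 W
  P_total = P_R1 + P_R2 + P_R3 = 40.19 W

Final answers:
1. V_2 = 0.005623 V
2. I_R1 = 2.679 A
3. P_R1 = 40.18 W
4. P_total = 40.19 W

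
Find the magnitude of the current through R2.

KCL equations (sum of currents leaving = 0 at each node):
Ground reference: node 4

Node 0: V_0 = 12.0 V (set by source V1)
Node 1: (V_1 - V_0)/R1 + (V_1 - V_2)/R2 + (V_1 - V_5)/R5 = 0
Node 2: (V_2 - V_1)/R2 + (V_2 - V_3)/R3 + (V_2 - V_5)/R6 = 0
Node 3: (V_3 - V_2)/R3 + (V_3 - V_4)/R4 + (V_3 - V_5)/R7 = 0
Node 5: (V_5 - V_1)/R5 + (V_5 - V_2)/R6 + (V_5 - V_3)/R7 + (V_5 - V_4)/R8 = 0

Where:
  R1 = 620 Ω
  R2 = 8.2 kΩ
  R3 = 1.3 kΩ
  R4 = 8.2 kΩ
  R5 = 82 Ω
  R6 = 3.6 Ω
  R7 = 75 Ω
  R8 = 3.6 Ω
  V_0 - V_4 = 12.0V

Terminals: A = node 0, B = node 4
Nodal analysis, taking node 4 as the 0 V reference.
Source V1 fixes V_0 = 12 V.
KCL at each unknown node (sum of currents leaving = 0; resistances in Ω):
  Node 1: (V_1 - 12)/620 + (V_1 - V_2)/8200 + (V_1 - V_5)/82 = 0
  Node 2: (V_2 - V_1)/8200 + (V_2 - V_3)/1300 + (V_2 - V_5)/3.6 = 0
  Node 3: (V_3 - V_2)/1300 + (V_3 - 0)/8200 + (V_3 - V_5)/75 = 0
  Node 5: (V_5 - V_1)/82 + (V_5 - V_2)/3.6 + (V_5 - V_3)/75 + (V_5 - 0)/3.6 = 0
Collecting terms (coefficients in siemens):
  0.01393·V_1 - 0.000122·V_2 - 0.0122·V_5 = 0.01935
  0.2787·V_2 - 0.000122·V_1 - 0.0007692·V_3 - 0.2778·V_5 = 0
  0.01422·V_3 - 0.0007692·V_2 - 0.01333·V_5 = 0
  0.5811·V_5 - 0.0122·V_1 - 0.2778·V_2 - 0.01333·V_3 = 0
Solving these 4 simultaneous equations (Gaussian elimination) gives:
  V_1 = 1.444 V, V_2 = 0.06187 V, V_3 = 0.06078 V, V_5 = 0.06127 V
I_R2 = (V_1 - V_2)/R2 = (1.444 - 0.06187)/8200 = 0.0001685 A
|I_R2| = 0.0001685 A

Final answer: |I_R2| = 0.0001685 A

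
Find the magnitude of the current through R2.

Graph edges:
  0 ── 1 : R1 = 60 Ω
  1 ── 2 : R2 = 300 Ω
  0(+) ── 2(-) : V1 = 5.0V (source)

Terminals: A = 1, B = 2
Nodal analysis, taking node 2 as the 0 V reference.
Source V1 fixes V_0 = 5 V.
KCL at each unknown node (sum of currents leaving = 0; resistances in Ω):
  Node 1: (V_1 - 5)/60 + (V_1 - 0)/300 = 0
Collecting terms: 0.02 × V_1 = 0.08333  =>  V_1 = 4.167 V
I_R2 = (V_1 - V_2)/R2 = (4.167 - 0)/300 = 0.01389 A
|I_R2| = 0.01389 A

Final answer: |I_R2| = 0.01389 A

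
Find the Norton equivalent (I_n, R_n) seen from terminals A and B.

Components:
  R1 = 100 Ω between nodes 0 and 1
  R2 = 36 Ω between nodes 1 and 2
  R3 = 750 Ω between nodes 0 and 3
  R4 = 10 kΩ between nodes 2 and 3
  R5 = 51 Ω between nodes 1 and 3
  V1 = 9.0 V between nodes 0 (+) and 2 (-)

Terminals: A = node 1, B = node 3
Find the Thévenin equivalent first; then I_n = V_th/R_th and R_n = R_th.
Step 1 — V_th is the open-circuit voltage V_A - V_B (nothing connected across the terminals).
Nodal analysis, taking node 2 as the 0 V reference.
Source V1 fixes V_0 = 9 V.
KCL at each unknown node (sum of currents leaving = 0; resistances in Ω):
  Node 1: (V_1 - 9)/100 + (V_1 - 0)/36 + (V_1 - V_3)/51 = 0
  Node 3: (V_3 - 9)/750 + (V_3 - 0)/10000 + (V_3 - V_1)/51 = 0
Collecting terms (coefficients in siemens):
  0.05739·V_1 - 0.01961·V_3 = 0.09
  0.02104·V_3 - 0.01961·V_1 = 0.012
Determinant D = (0.05739)(0.02104) - (-0.01961)(-0.01961) = 0.000823
V_1 = [(0.09)(0.02104) - (-0.01961)(0.012)]/D = 2.587 V
V_3 = [(0.05739)(0.012) - (0.09)(-0.01961)]/D = 2.981 V
V_th = V_1 - V_3 = 2.587 - 2.981 = -0.3941 V
Step 2 — R_th: zero the source — replace V1 by a short circuit (node 2 merges into node 0) — and find the resistance seen between A (node 1) and B (node 3).
Reduce the network between node 1 (A) and node 3 (B) by series/parallel combination:
  Rp1 = R1 ‖ R2 (parallel, both between nodes 0 and 1) = 1/(1/100 + 1/36) = 26.47 Ω
  Rp2 = R3 ‖ R4 (parallel, both between nodes 0 and 3) = 1/(1/750 + 1/10000) = 697.7 Ω
  Rs1 = Rp1 + Rp2 (series, joined only at node 0) = 26.47 + 697.7 = 724.1 Ω
  Rp3 = R5 ‖ Rs1 (parallel, both between nodes 1 and 3) = 1/(1/51 + 1/724.1) = 47.64 Ω
R_th = 47.64 Ω
I_n = V_th/R_th = -0.3941/47.64 = -0.008271 A, and R_n = R_th = 47.64 Ω

Final answer: I_n = -0.008271 A, R_n = 47.64 Ω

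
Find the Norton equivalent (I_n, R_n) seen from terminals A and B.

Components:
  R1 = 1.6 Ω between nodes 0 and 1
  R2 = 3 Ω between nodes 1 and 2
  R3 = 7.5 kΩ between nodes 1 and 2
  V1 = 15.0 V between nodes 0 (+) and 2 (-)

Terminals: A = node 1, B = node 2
Find the Thévenin equivalent first; then I_n = V_th/R_th and R_n = R_th.
Step 1 — V_th is the open-circuit voltage V_A - V_B (nothing connected across the terminals).
Nodal analysis, taking node 2 as the 0 V reference.
Source V1 fixes V_0 = 15 V.
KCL at each unknown node (sum of currents leaving = 0; resistances in Ω):
  Node 1: (V_1 - 15)/1.6 + (V_1 - 0)/3 + (V_1 - 0)/7500 = 0
Collecting terms: 0.9585 × V_1 = 9.375  =>  V_1 = 9.781 V
V_th = V_1 - V_2 = 9.781 - 0 = 9.781 V
Step 2 — R_th: zero the source — replace V1 by a short circuit (node 2 merges into node 0) — and find the resistance seen between A (node 1) and B (node 0).
Reduce the network between node 1 (A) and node 0 (B) by series/parallel combination:
  Rp1 = R1 ‖ R2 ‖ R3 (parallel, all between nodes 0 and 1) = 1/(1/1.6 + 1/3 + 1/7500) = 1.043 Ω
R_th = 1.043 Ω
I_n = V_th/R_th = 9.781/1.043 = 9.375 A, and R_n = R_th = 1.043 Ω

Final answer: I_n = 9.375 A, R_n = 1.043 Ω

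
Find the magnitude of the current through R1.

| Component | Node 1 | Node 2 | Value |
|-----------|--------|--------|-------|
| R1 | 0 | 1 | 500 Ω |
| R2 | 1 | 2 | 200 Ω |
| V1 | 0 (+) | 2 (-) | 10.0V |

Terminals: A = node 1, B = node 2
Nodal analysis, taking node 2 as the 0 V reference.
Source V1 fixes V_0 = 10 V.
KCL at each unknown node (sum of currents leaving = 0; resistances in Ω):
  Node 1: (V_1 - 10)/500 + (V_1 - 0)/200 = 0
Collecting terms: 0.007 × V_1 = 0.02  =>  V_1 = 2.857 V
I_R1 = (V_0 - V_1)/R1 = (10 - 2.857)/500 = 0.01429 A
|I_R1| = 0.01429 A

Final answer: |I_R1| = 0.01429 A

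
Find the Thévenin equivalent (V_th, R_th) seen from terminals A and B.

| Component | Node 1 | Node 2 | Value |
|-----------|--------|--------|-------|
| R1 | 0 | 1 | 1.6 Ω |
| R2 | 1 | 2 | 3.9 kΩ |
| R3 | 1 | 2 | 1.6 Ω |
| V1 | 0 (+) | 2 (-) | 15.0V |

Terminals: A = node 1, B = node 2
Step 1 — V_th is the open-circuit voltage V_A - V_B (nothing connected across the terminals).
Nodal analysis, taking node 2 as the 0 V reference.
Source V1 fixes V_0 = 15 V.
KCL at each unknown node (sum of currents leaving = 0; resistances in Ω):
  Node 1: (V_1 - 15)/1.6 + (V_1 - 0)/3900 + (V_1 - 0)/1.6 = 0
Collecting terms: 1.25 × V_1 = 9.375  =>  V_1 = 7.498 V
V_th = V_1 - V_2 = 7.498 - 0 = 7.498 V
Step 2 — R_th: zero the source — replace V1 by a short circuit (node 2 merges into node 0) — and find the resistance seen between A (node 1) and B (node 0).
Reduce the network between node 1 (A) and node 0 (B) by series/parallel combination:
  Rp1 = R1 ‖ R2 ‖ R3 (parallel, all between nodes 0 and 1) = 1/(1/1.6 + 1/3900 + 1/1.6) = 0.7998 Ω
R_th = 0.7998 Ω

Final answer: V_th = 7.498 V, R_th = 0.7998 Ω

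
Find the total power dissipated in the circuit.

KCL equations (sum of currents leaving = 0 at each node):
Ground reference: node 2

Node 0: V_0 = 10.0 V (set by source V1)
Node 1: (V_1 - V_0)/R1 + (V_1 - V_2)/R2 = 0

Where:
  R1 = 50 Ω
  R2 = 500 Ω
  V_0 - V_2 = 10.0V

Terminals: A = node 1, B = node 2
Nodal analysis, taking node 2 as the 0 V reference.
Source V1 fixes V_0 = 10 V.
KCL at each unknown node (sum of currents leaving = 0; resistances in Ω):
  Node 1: (V_1 - 10)/50 + (V_1 - 0)/500 = 0
Collecting terms: 0.022 × V_1 = 0.2  =>  V_1 = 9.091 V
Power in each resistor, P = (ΔV)²/R:
  P_R1 = (10 - 9.091)²/50 = 0.01653 W
  P_R2 = (9.091 - 0)²/500 = 0.1653 W
P_total = P_R1 + P_R2 = 0.1818 W

Final answer: 0.1818 W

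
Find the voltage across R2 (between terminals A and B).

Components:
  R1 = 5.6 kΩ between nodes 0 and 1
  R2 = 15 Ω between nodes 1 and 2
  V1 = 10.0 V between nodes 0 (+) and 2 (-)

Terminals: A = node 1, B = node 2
R1 and R2 are in series across V1 (node 0 → node 1 → node 2), and the output A–B is taken across R2, so this is a voltage divider.
Series current: I = V1/(R1 + R2) = 10/(5600 + 15) = 10/5615 = 0.001781 A
V_R2 = I × R2 = V1 × R2/(R1 + R2) = 10 × 15/5615 = 0.02671 V

Final answer: 0.02671 V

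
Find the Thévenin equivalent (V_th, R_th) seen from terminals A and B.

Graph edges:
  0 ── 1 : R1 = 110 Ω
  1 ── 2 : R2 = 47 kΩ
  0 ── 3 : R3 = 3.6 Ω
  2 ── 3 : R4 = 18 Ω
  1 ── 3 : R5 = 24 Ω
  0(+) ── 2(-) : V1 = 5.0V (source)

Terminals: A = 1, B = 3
Step 1 — V_th is the open-circuit voltage V_A - V_B (nothing connected across the terminals).
Nodal analysis, taking node 2 as the 0 V reference.
Source V1 fixes V_0 = 5 V.
KCL at each unknown node (sum of currents leaving = 0; resistances in Ω):
  Node 1: (V_1 - 5)/110 + (V_1 - 0)/47000 + (V_1 - V_3)/24 = 0
  Node 3: (V_3 - 5)/3.6 + (V_3 - 0)/18 + (V_3 - V_1)/24 = 0
Collecting terms (coefficients in siemens):
  0.05078·V_1 - 0.04167·V_3 = 0.04545
  0.375·V_3 - 0.04167·V_1 = 1.389
Determinant D = (0.05078)(0.375) - (-0.04167)(-0.04167) = 0.01731
V_1 = [(0.04545)(0.375) - (-0.04167)(1.389)]/D = 4.329 V
V_3 = [(0.05078)(1.389) - (0.04545)(-0.04167)]/D = 4.185 V
V_th = V_1 - V_3 = 4.329 - 4.185 = 0.1442 V
Step 2 — R_th: zero the source — replace V1 by a short circuit (node 2 merges into node 0) — and find the resistance seen between A (node 1) and B (node 3).
Reduce the network between node 1 (A) and node 3 (B) by series/parallel combination:
  Rp1 = R1 ‖ R2 (parallel, both between nodes 0 and 1) = 1/(1/110 + 1/47000) = 109.7 Ω
  Rp2 = R3 ‖ R4 (parallel, both between nodes 0 and 3) = 1/(1/3.6 + 1/18) = 3 Ω
  Rs1 = Rp1 + Rp2 (series, joined only at node 0) = 109.7 + 3 = 112.7 Ω
  Rp3 = R5 ‖ Rs1 (parallel, both between nodes 1 and 3) = 1/(1/24 + 1/112.7) = 19.79 Ω
R_th = 19.79 Ω

Final answer: V_th = 0.1442 V, R_th = 19.79 Ω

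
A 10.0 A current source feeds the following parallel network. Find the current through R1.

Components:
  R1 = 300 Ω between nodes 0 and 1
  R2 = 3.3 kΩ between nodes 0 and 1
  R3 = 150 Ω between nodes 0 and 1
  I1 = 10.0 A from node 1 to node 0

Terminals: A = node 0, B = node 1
All resistors sit directly between nodes 0 and 1, so they are in parallel and share one voltage V; the full source current 10 A splits among them.
1/R_par = 1/300 + 1/3300 + 1/150 = 0.0103 S  =>  R_par = 97.06 Ω
V = I × R_par = 10 × 97.06 = 970.6 V
I_R1 = V/R1 = 970.6/300 = 3.235 A

Final answer: 3.235 A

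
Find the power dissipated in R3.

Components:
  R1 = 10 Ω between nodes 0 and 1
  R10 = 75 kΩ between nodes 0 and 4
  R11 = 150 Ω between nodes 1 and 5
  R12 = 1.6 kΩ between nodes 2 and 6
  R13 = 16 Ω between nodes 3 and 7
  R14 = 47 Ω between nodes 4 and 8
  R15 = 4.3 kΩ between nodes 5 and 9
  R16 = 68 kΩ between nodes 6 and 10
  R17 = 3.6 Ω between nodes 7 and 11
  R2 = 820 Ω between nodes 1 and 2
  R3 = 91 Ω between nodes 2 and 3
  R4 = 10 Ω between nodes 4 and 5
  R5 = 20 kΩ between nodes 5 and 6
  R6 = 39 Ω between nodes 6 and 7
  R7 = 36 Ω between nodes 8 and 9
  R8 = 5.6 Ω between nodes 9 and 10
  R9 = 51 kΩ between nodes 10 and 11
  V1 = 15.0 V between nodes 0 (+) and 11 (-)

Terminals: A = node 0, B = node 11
Nodal analysis, taking node 11 as the 0 V reference.
Source V1 fixes V_0 = 15 V.
KCL at each unknown node (sum of currents leaving = 0; resistances in Ω):
  Node 1: (V_1 - 15)/10 + (V_1 - V_2)/820 + (V_1 - V_5)/150 = 0
  Node 2: (V_2 - V_1)/820 + (V_2 - V_3)/91 + (V_2 - V_6)/1600 = 0
  Node 3: (V_3 - V_2)/91 + (V_3 - V_7)/16 = 0
  Node 4: (V_4 - V_5)/10 + (V_4 - 15)/75000 + (V_4 - V_8)/47 = 0
  Node 5: (V_5 - V_4)/10 + (V_5 - V_6)/20000 + (V_5 - V_1)/150 + (V_5 - V_9)/4300 = 0
  Node 6: (V_6 - V_5)/20000 + (V_6 - V_7)/39 + (V_6 - V_2)/1600 + (V_6 - V_10)/68000 = 0
  Node 7: (V_7 - V_6)/39 + (V_7 - V_3)/16 + (V_7 - 0)/3.6 = 0
  Node 8: (V_8 - V_9)/36 + (V_8 - V_4)/47 = 0
  Node 9: (V_9 - V_8)/36 + (V_9 - V_10)/5.6 + (V_9 - V_5)/4300 = 0
  Node 10: (V_10 - V_9)/5.6 + (V_10 - 0)/51000 + (V_10 - V_6)/68000 = 0
Collecting terms (coefficients in siemens):
  0.1079·V_1 - 0.00122·V_2 - 0.006667·V_5 = 1.5
  0.01283·V_2 - 0.00122·V_1 - 0.01099·V_3 - 0.000625·V_6 = 0
  0.07349·V_3 - 0.01099·V_2 - 0.0625·V_7 = 0
  0.1213·V_4 - 0.1·V_5 - 0.02128·V_8 = 0.0002
  0.1069·V_5 - 0.006667·V_1 - 0.1·V_4 - 0.00005·V_6 - 0.0002326·V_9 = 0
  0.02633·V_6 - 0.000625·V_2 - 0.00005·V_5 - 0.02564·V_7 - 0.00001471·V_10 = 0
  0.3659·V_7 - 0.0625·V_3 - 0.02564·V_6 = 0
  0.04905·V_8 - 0.02128·V_4 - 0.02778·V_9 = 0
  0.2066·V_9 - 0.0002326·V_5 - 0.02778·V_8 - 0.1786·V_10 = 0
  0.1786·V_10 - 0.00001471·V_6 - 0.1786·V_9 = 0
Solving these 10 simultaneous equations (Gaussian elimination) gives:
  V_1 = 14.83 V, V_2 = 1.674 V, V_3 = 0.3024 V, V_4 = 14.64 V
  V_5 = 14.64 V, V_6 = 0.1352 V, V_7 = 0.06112 V, V_8 = 14.62 V
  V_9 = 14.6 V, V_10 = 14.6 V
I_R3 = (V_2 - V_3)/R3 = (1.674 - 0.3024)/91 = 0.01508 A
P_R3 = I_R3² × R3 = (0.01508)² × 91 = 0.02069 W

Final answer: 0.02069 W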